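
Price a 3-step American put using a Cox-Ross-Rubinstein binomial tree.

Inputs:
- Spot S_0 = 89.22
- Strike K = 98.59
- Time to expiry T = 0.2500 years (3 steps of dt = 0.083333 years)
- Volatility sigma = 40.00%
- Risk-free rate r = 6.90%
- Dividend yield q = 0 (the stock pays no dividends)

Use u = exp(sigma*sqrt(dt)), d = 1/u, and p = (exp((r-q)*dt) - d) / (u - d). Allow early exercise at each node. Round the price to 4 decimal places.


dt = T/N = 0.083333
u = exp(sigma*sqrt(dt)) = 1.122401; d = 1/u = 0.890947
p = (exp((r-q)*dt) - d) / (u - d) = 0.496079
Discount per step: exp(-r*dt) = 0.994266
Stock lattice S(k, i) with i counting down-moves:
  k=0: S(0,0) = 89.2200
  k=1: S(1,0) = 100.1406; S(1,1) = 79.4903
  k=2: S(2,0) = 112.3979; S(2,1) = 89.2200; S(2,2) = 70.8217
  k=3: S(3,0) = 126.1555; S(3,1) = 100.1406; S(3,2) = 79.4903; S(3,3) = 63.0984
Terminal payoffs V(N, i) = max(K - S_T, 0):
  V(3,0) = 0.000000; V(3,1) = 0.000000; V(3,2) = 19.099686; V(3,3) = 35.491622
Backward induction: V(k, i) = exp(-r*dt) * [p * V(k+1, i) + (1-p) * V(k+1, i+1)]; then take max(V_cont, immediate exercise) for American.
  V(2,0) = exp(-r*dt) * [p*0.000000 + (1-p)*0.000000] = 0.000000; exercise = 0.000000; V(2,0) = max -> 0.000000
  V(2,1) = exp(-r*dt) * [p*0.000000 + (1-p)*19.099686] = 9.569548; exercise = 9.370000; V(2,1) = max -> 9.569548
  V(2,2) = exp(-r*dt) * [p*19.099686 + (1-p)*35.491622] = 27.203057; exercise = 27.768323; V(2,2) = max -> 27.768323
  V(1,0) = exp(-r*dt) * [p*0.000000 + (1-p)*9.569548] = 4.794647; exercise = 0.000000; V(1,0) = max -> 4.794647
  V(1,1) = exp(-r*dt) * [p*9.569548 + (1-p)*27.768323] = 18.632844; exercise = 19.099686; V(1,1) = max -> 19.099686
  V(0,0) = exp(-r*dt) * [p*4.794647 + (1-p)*19.099686] = 11.934435; exercise = 9.370000; V(0,0) = max -> 11.934435

Answer: Price = V(0,0) = 11.9344


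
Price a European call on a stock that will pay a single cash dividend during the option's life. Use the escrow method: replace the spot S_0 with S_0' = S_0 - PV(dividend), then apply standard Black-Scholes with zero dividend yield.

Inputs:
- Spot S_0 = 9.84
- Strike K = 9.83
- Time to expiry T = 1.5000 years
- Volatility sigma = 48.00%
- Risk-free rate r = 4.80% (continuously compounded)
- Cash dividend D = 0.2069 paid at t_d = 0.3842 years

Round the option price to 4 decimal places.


PV(D) = D * exp(-r * t_d) = 0.2069 * 0.98172741 = 0.20311940
S_0' = S_0 - PV(D) = 9.8400 - 0.20311940 = 9.63688060
d1 = (ln(S_0'/K) + (r + sigma^2/2)*T) / (sigma*sqrt(T)) = 0.38266224
d2 = d1 - sigma*sqrt(T) = -0.20521530
exp(-rT) = 0.93053090
N(d1) = 0.64901489; N(d2) = 0.41870196
C = S_0' * N(d1) - K * exp(-rT) * N(d2) = 9.63688060 * 0.64901489 - 9.8300 * 0.93053090 * 0.41870196 = 2.4246

Answer: Price = 2.4246


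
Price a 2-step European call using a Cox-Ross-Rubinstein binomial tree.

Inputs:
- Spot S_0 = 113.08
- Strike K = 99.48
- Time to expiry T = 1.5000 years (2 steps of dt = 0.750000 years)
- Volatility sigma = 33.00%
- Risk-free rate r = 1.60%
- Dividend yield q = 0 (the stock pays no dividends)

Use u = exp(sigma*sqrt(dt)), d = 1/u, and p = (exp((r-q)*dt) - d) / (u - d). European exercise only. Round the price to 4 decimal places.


Answer: Price = V(0,0) = 26.4868

Derivation:
dt = T/N = 0.750000
u = exp(sigma*sqrt(dt)) = 1.330811; d = 1/u = 0.751422
p = (exp((r-q)*dt) - d) / (u - d) = 0.449871
Discount per step: exp(-r*dt) = 0.988072
Stock lattice S(k, i) with i counting down-moves:
  k=0: S(0,0) = 113.0800
  k=1: S(1,0) = 150.4881; S(1,1) = 84.9708
  k=2: S(2,0) = 200.2712; S(2,1) = 113.0800; S(2,2) = 63.8489
Terminal payoffs V(N, i) = max(S_T - K, 0):
  V(2,0) = 100.791170; V(2,1) = 13.600000; V(2,2) = 0.000000
Backward induction: V(k, i) = exp(-r*dt) * [p * V(k+1, i) + (1-p) * V(k+1, i+1)].
  V(1,0) = exp(-r*dt) * [p*100.791170 + (1-p)*13.600000] = 52.194712
  V(1,1) = exp(-r*dt) * [p*13.600000 + (1-p)*0.000000] = 6.045272
  V(0,0) = exp(-r*dt) * [p*52.194712 + (1-p)*6.045272] = 26.486832


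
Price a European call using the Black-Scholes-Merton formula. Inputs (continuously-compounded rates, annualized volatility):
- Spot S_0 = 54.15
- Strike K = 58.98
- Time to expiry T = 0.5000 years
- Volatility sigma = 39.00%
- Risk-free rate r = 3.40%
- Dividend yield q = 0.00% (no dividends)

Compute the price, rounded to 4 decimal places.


d1 = (ln(S/K) + (r - q + 0.5*sigma^2) * T) / (sigma * sqrt(T)) = -0.11029209
d2 = d1 - sigma * sqrt(T) = -0.38606373
exp(-rT) = 0.98314368; exp(-qT) = 1.00000000
C = S_0 * exp(-qT) * N(d1) - K * exp(-rT) * N(d2)
N(d1) = 0.45608887; N(d2) = 0.34972474
C = 54.1500 * 1.00000000 * 0.45608887 - 58.9800 * 0.98314368 * 0.34972474 = 4.4181

Answer: Price = 4.4181


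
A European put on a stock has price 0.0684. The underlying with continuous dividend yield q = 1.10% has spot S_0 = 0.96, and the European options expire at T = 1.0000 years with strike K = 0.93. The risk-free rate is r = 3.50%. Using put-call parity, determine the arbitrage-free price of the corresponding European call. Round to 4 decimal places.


Answer: Call price = 0.1199

Derivation:
Put-call parity: C - P = S_0 * exp(-qT) - K * exp(-rT).
S_0 * exp(-qT) = 0.9600 * 0.98906028 = 0.94949787
K * exp(-rT) = 0.9300 * 0.96560542 = 0.89801304
C = P + S*exp(-qT) - K*exp(-rT)
C = 0.0684 + 0.94949787 - 0.89801304 = 0.1199


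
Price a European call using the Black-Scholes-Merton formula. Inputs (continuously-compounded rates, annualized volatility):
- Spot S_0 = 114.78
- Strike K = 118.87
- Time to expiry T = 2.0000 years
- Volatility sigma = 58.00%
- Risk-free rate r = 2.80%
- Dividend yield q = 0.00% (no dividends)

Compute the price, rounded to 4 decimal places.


d1 = (ln(S/K) + (r - q + 0.5*sigma^2) * T) / (sigma * sqrt(T)) = 0.43570797
d2 = d1 - sigma * sqrt(T) = -0.38453589
exp(-rT) = 0.94553914; exp(-qT) = 1.00000000
C = S_0 * exp(-qT) * N(d1) - K * exp(-rT) * N(d2)
N(d1) = 0.66847569; N(d2) = 0.35029065
C = 114.7800 * 1.00000000 * 0.66847569 - 118.8700 * 0.94553914 * 0.35029065 = 37.3563

Answer: Price = 37.3563


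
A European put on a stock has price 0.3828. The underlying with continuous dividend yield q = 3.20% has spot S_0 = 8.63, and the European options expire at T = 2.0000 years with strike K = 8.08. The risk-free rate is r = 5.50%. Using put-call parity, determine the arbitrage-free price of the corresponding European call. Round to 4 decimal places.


Answer: Call price = 1.2394

Derivation:
Put-call parity: C - P = S_0 * exp(-qT) - K * exp(-rT).
S_0 * exp(-qT) = 8.6300 * 0.93800500 = 8.09498315
K * exp(-rT) = 8.0800 * 0.89583414 = 7.23833981
C = P + S*exp(-qT) - K*exp(-rT)
C = 0.3828 + 8.09498315 - 7.23833981 = 1.2394


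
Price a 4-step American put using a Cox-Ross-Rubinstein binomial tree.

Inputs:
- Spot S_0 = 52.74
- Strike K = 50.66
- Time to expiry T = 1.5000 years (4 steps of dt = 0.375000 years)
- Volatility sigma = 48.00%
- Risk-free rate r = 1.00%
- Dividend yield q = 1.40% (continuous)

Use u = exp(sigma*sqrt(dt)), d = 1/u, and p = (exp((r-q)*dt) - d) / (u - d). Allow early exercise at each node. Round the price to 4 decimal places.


Answer: Price = V(0,0) = 10.5397

Derivation:
dt = T/N = 0.375000
u = exp(sigma*sqrt(dt)) = 1.341702; d = 1/u = 0.745322
p = (exp((r-q)*dt) - d) / (u - d) = 0.424527
Discount per step: exp(-r*dt) = 0.996257
Stock lattice S(k, i) with i counting down-moves:
  k=0: S(0,0) = 52.7400
  k=1: S(1,0) = 70.7614; S(1,1) = 39.3083
  k=2: S(2,0) = 94.9406; S(2,1) = 52.7400; S(2,2) = 29.2973
  k=3: S(3,0) = 127.3820; S(3,1) = 70.7614; S(3,2) = 39.3083; S(3,3) = 21.8360
  k=4: S(4,0) = 170.9087; S(4,1) = 94.9406; S(4,2) = 52.7400; S(4,3) = 29.2973; S(4,4) = 16.2748
Terminal payoffs V(N, i) = max(K - S_T, 0):
  V(4,0) = 0.000000; V(4,1) = 0.000000; V(4,2) = 0.000000; V(4,3) = 21.362662; V(4,4) = 34.385180
Backward induction: V(k, i) = exp(-r*dt) * [p * V(k+1, i) + (1-p) * V(k+1, i+1)]; then take max(V_cont, immediate exercise) for American.
  V(3,0) = exp(-r*dt) * [p*0.000000 + (1-p)*0.000000] = 0.000000; exercise = 0.000000; V(3,0) = max -> 0.000000
  V(3,1) = exp(-r*dt) * [p*0.000000 + (1-p)*0.000000] = 0.000000; exercise = 0.000000; V(3,1) = max -> 0.000000
  V(3,2) = exp(-r*dt) * [p*0.000000 + (1-p)*21.362662] = 12.247630; exercise = 11.351711; V(3,2) = max -> 12.247630
  V(3,3) = exp(-r*dt) * [p*21.362662 + (1-p)*34.385180] = 28.748765; exercise = 28.824046; V(3,3) = max -> 28.824046
  V(2,0) = exp(-r*dt) * [p*0.000000 + (1-p)*0.000000] = 0.000000; exercise = 0.000000; V(2,0) = max -> 0.000000
  V(2,1) = exp(-r*dt) * [p*0.000000 + (1-p)*12.247630] = 7.021804; exercise = 0.000000; V(2,1) = max -> 7.021804
  V(2,2) = exp(-r*dt) * [p*12.247630 + (1-p)*28.824046] = 21.705369; exercise = 21.362662; V(2,2) = max -> 21.705369
  V(1,0) = exp(-r*dt) * [p*0.000000 + (1-p)*7.021804] = 4.025737; exercise = 0.000000; V(1,0) = max -> 4.025737
  V(1,1) = exp(-r*dt) * [p*7.021804 + (1-p)*21.705369] = 15.413895; exercise = 11.351711; V(1,1) = max -> 15.413895
  V(0,0) = exp(-r*dt) * [p*4.025737 + (1-p)*15.413895] = 10.539721; exercise = 0.000000; V(0,0) = max -> 10.539721


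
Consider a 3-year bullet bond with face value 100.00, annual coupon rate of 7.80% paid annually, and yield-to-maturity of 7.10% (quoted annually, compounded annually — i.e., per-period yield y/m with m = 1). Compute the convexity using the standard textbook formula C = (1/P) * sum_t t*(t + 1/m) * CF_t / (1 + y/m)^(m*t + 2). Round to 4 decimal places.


Coupon per period c = face * coupon_rate / m = 7.800000
Periods per year m = 1; per-period yield y/m = 0.071000
Number of cashflows N = 3
Cashflows (t years, CF_t, discount factor 1/(1+y/m)^(m*t), PV):
  t = 1.0000: CF_t = 7.800000, DF = 0.933707, PV = 7.282913
  t = 2.0000: CF_t = 7.800000, DF = 0.871808, PV = 6.800106
  t = 3.0000: CF_t = 107.800000, DF = 0.814013, PV = 87.750651
Price P = sum_t PV_t = 101.833670
Convexity numerator sum_t t*(t + 1/m) * CF_t / (1+y/m)^(m*t + 2):
  t = 1.0000: term = 12.698610
  t = 2.0000: term = 35.570336
  t = 3.0000: term = 918.021078
Convexity = (1/P) * sum = 966.290024 / 101.833670 = 9.488905

Answer: Convexity = 9.4889


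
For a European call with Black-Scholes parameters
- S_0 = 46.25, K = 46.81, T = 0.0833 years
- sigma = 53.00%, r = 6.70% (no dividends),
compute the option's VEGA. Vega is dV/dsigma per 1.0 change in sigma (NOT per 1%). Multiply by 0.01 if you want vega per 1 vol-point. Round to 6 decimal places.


d1 = 0.0342896582; d2 = -0.1186775605
phi(d1) = 0.3987078150; exp(-qT) = 1.0000000000; exp(-rT) = 0.9944344454
Vega = S * exp(-qT) * phi(d1) * sqrt(T) = 46.2500 * 1.0000000000 * 0.3987078150 * 0.2886173938 = 5.322173

Answer: Vega = 5.322173


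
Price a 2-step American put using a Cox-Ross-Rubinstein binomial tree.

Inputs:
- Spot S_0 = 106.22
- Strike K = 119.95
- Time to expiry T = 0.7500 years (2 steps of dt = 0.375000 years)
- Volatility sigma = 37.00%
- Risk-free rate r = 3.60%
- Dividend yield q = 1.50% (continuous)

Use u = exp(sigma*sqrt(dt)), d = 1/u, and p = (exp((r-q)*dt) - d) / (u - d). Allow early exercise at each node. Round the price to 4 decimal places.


Answer: Price = V(0,0) = 22.0774

Derivation:
dt = T/N = 0.375000
u = exp(sigma*sqrt(dt)) = 1.254300; d = 1/u = 0.797257
p = (exp((r-q)*dt) - d) / (u - d) = 0.460895
Discount per step: exp(-r*dt) = 0.986591
Stock lattice S(k, i) with i counting down-moves:
  k=0: S(0,0) = 106.2200
  k=1: S(1,0) = 133.2318; S(1,1) = 84.6847
  k=2: S(2,0) = 167.1126; S(2,1) = 106.2200; S(2,2) = 67.5155
Terminal payoffs V(N, i) = max(K - S_T, 0):
  V(2,0) = 0.000000; V(2,1) = 13.730000; V(2,2) = 52.434526
Backward induction: V(k, i) = exp(-r*dt) * [p * V(k+1, i) + (1-p) * V(k+1, i+1)]; then take max(V_cont, immediate exercise) for American.
  V(1,0) = exp(-r*dt) * [p*0.000000 + (1-p)*13.730000] = 7.302657; exercise = 0.000000; V(1,0) = max -> 7.302657
  V(1,1) = exp(-r*dt) * [p*13.730000 + (1-p)*52.434526] = 34.131899; exercise = 35.265328; V(1,1) = max -> 35.265328
  V(0,0) = exp(-r*dt) * [p*7.302657 + (1-p)*35.265328] = 22.077407; exercise = 13.730000; V(0,0) = max -> 22.077407


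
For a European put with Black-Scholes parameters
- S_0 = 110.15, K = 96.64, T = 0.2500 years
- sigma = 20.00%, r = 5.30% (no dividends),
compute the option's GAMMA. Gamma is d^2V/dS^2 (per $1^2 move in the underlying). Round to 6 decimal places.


d1 = 1.4910033906; d2 = 1.3910033906
phi(d1) = 0.1312719585; exp(-qT) = 1.0000000000; exp(-rT) = 0.9868373948
Gamma = exp(-qT) * phi(d1) / (S * sigma * sqrt(T)) = 1.0000000000 * 0.1312719585 / (110.1500 * 0.2000 * 0.5000000000) = 0.011918

Answer: Gamma = 0.011918


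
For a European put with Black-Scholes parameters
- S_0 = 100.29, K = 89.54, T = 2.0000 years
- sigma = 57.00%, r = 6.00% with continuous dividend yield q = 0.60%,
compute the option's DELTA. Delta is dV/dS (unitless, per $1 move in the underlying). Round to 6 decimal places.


d1 = 0.6776818801; d2 = -0.1284198505
phi(d1) = 0.3170915015; exp(-qT) = 0.9880717129; exp(-rT) = 0.8869204367
N(-d1) = 0.2489867089
Delta = -exp(-qT) * N(-d1) = -0.9880717129 * 0.2489867089 = -0.246017

Answer: Delta = -0.246017


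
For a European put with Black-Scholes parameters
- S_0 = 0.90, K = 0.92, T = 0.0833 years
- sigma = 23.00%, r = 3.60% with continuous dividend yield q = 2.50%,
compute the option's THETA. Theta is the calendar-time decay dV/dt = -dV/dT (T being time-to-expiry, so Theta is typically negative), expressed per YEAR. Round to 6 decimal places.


Answer: Theta = -0.129822

Derivation:
d1 = -0.2841029429; d2 = -0.3504849435
phi(d1) = 0.3831626240; exp(-qT) = 0.9979196669; exp(-rT) = 0.9970056919
Theta = -S*exp(-qT)*phi(d1)*sigma/(2*sqrt(T)) + r*K*exp(-rT)*N(-d2) - q*S*exp(-qT)*N(-d1)
N(-d1) = 0.6118342541; N(-d2) = 0.6370126061; sqrt(T) = 0.2886173938
Term 1 = -0.9000 * 0.9979196669 * 0.3831626240 * 0.2300 / (2 * 0.2886173938) = -0.1371186629
Term 2 = 0.0360 * 0.9200 * 0.9970056919 * 0.6370126061 = 0.0210346840
Term 3 = -0.0250 * 0.9000 * 0.9979196669 * 0.6118342541 = -0.0137376323
Theta = -0.1371186629 + (0.0210346840) + (-0.0137376323) = -0.129822


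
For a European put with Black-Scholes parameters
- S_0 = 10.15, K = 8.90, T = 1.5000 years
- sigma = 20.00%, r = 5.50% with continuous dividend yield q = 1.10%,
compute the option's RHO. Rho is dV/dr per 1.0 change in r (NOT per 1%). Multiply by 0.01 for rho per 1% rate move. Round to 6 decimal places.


d1 = 0.9284481775; d2 = 0.6834992032
phi(d1) = 0.2592541194; exp(-qT) = 0.9836353794; exp(-rT) = 0.9208114379
N(-d2) = 0.2471457268
Rho = -K*T*exp(-rT)*N(-d2) = -8.9000 * 1.5000 * 0.9208114379 * 0.2471457268 = -3.038121

Answer: Rho = -3.038121


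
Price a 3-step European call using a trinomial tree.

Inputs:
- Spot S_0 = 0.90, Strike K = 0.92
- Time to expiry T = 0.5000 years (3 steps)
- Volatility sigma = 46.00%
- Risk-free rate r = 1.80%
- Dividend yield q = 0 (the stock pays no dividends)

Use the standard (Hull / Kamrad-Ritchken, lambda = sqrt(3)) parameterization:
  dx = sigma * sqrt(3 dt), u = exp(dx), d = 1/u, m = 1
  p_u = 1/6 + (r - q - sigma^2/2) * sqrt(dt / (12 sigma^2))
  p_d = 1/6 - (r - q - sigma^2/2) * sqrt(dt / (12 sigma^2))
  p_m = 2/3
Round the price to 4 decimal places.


Answer: Price = V(0,0) = 0.1034

Derivation:
dt = T/N = 0.166667; dx = sigma*sqrt(3*dt) = 0.325269
u = exp(dx) = 1.384403; d = 1/u = 0.722333
p_u = 0.144172, p_m = 0.666667, p_d = 0.189161
Discount per step: exp(-r*dt) = 0.997004
Stock lattice S(k, j) with j the centered position index:
  k=0: S(0,+0) = 0.9000
  k=1: S(1,-1) = 0.6501; S(1,+0) = 0.9000; S(1,+1) = 1.2460
  k=2: S(2,-2) = 0.4696; S(2,-1) = 0.6501; S(2,+0) = 0.9000; S(2,+1) = 1.2460; S(2,+2) = 1.7249
  k=3: S(3,-3) = 0.3392; S(3,-2) = 0.4696; S(3,-1) = 0.6501; S(3,+0) = 0.9000; S(3,+1) = 1.2460; S(3,+2) = 1.7249; S(3,+3) = 2.3880
Terminal payoffs V(N, j) = max(S_T - K, 0):
  V(3,-3) = 0.000000; V(3,-2) = 0.000000; V(3,-1) = 0.000000; V(3,+0) = 0.000000; V(3,+1) = 0.325963; V(3,+2) = 0.804915; V(3,+3) = 1.467978
Backward induction: V(k, j) = exp(-r*dt) * [p_u * V(k+1, j+1) + p_m * V(k+1, j) + p_d * V(k+1, j-1)]
  V(2,-2) = exp(-r*dt) * [p_u*0.000000 + p_m*0.000000 + p_d*0.000000] = 0.000000
  V(2,-1) = exp(-r*dt) * [p_u*0.000000 + p_m*0.000000 + p_d*0.000000] = 0.000000
  V(2,+0) = exp(-r*dt) * [p_u*0.325963 + p_m*0.000000 + p_d*0.000000] = 0.046854
  V(2,+1) = exp(-r*dt) * [p_u*0.804915 + p_m*0.325963 + p_d*0.000000] = 0.332357
  V(2,+2) = exp(-r*dt) * [p_u*1.467978 + p_m*0.804915 + p_d*0.325963] = 0.807485
  V(1,-1) = exp(-r*dt) * [p_u*0.046854 + p_m*0.000000 + p_d*0.000000] = 0.006735
  V(1,+0) = exp(-r*dt) * [p_u*0.332357 + p_m*0.046854 + p_d*0.000000] = 0.078916
  V(1,+1) = exp(-r*dt) * [p_u*0.807485 + p_m*0.332357 + p_d*0.046854] = 0.345812
  V(0,+0) = exp(-r*dt) * [p_u*0.345812 + p_m*0.078916 + p_d*0.006735] = 0.103430


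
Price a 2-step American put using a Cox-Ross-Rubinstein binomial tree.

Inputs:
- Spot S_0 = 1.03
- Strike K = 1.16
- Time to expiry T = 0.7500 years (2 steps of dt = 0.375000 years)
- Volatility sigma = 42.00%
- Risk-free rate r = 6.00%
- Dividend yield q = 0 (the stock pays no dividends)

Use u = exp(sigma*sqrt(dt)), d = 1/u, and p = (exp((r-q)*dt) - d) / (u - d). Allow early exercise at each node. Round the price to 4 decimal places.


dt = T/N = 0.375000
u = exp(sigma*sqrt(dt)) = 1.293299; d = 1/u = 0.773216
p = (exp((r-q)*dt) - d) / (u - d) = 0.479806
Discount per step: exp(-r*dt) = 0.977751
Stock lattice S(k, i) with i counting down-moves:
  k=0: S(0,0) = 1.0300
  k=1: S(1,0) = 1.3321; S(1,1) = 0.7964
  k=2: S(2,0) = 1.7228; S(2,1) = 1.0300; S(2,2) = 0.6158
Terminal payoffs V(N, i) = max(K - S_T, 0):
  V(2,0) = 0.000000; V(2,1) = 0.130000; V(2,2) = 0.544201
Backward induction: V(k, i) = exp(-r*dt) * [p * V(k+1, i) + (1-p) * V(k+1, i+1)]; then take max(V_cont, immediate exercise) for American.
  V(1,0) = exp(-r*dt) * [p*0.000000 + (1-p)*0.130000] = 0.066121; exercise = 0.000000; V(1,0) = max -> 0.066121
  V(1,1) = exp(-r*dt) * [p*0.130000 + (1-p)*0.544201] = 0.337779; exercise = 0.363587; V(1,1) = max -> 0.363587
  V(0,0) = exp(-r*dt) * [p*0.066121 + (1-p)*0.363587] = 0.215947; exercise = 0.130000; V(0,0) = max -> 0.215947

Answer: Price = V(0,0) = 0.2159


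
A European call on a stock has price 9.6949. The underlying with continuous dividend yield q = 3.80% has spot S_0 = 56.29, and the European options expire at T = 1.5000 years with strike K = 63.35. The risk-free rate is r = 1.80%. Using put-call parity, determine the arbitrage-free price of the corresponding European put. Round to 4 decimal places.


Answer: Put price = 18.1861

Derivation:
Put-call parity: C - P = S_0 * exp(-qT) - K * exp(-rT).
S_0 * exp(-qT) = 56.2900 * 0.94459407 = 53.17120016
K * exp(-rT) = 63.3500 * 0.97336124 = 61.66243465
P = C - S*exp(-qT) + K*exp(-rT)
P = 9.6949 - 53.17120016 + 61.66243465 = 18.1861


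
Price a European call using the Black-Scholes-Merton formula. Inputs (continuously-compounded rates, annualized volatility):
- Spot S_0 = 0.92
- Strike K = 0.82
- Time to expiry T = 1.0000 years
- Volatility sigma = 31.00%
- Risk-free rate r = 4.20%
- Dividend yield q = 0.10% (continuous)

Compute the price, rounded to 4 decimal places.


d1 = (ln(S/K) + (r - q + 0.5*sigma^2) * T) / (sigma * sqrt(T)) = 0.65844945
d2 = d1 - sigma * sqrt(T) = 0.34844945
exp(-rT) = 0.95886978; exp(-qT) = 0.99900050
C = S_0 * exp(-qT) * N(d1) - K * exp(-rT) * N(d2)
N(d1) = 0.74487532; N(d2) = 0.63624866
C = 0.9200 * 0.99900050 * 0.74487532 - 0.8200 * 0.95886978 * 0.63624866 = 0.1843

Answer: Price = 0.1843


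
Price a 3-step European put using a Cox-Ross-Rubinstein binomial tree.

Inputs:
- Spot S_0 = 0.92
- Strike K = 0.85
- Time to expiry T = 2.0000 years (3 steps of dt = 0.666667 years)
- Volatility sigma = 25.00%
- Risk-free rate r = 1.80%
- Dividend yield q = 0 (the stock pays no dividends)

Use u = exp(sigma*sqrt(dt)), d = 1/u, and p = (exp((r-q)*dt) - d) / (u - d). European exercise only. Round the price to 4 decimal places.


Answer: Price = V(0,0) = 0.0857

Derivation:
dt = T/N = 0.666667
u = exp(sigma*sqrt(dt)) = 1.226450; d = 1/u = 0.815361
p = (exp((r-q)*dt) - d) / (u - d) = 0.478512
Discount per step: exp(-r*dt) = 0.988072
Stock lattice S(k, i) with i counting down-moves:
  k=0: S(0,0) = 0.9200
  k=1: S(1,0) = 1.1283; S(1,1) = 0.7501
  k=2: S(2,0) = 1.3838; S(2,1) = 0.9200; S(2,2) = 0.6116
  k=3: S(3,0) = 1.6972; S(3,1) = 1.1283; S(3,2) = 0.7501; S(3,3) = 0.4987
Terminal payoffs V(N, i) = max(K - S_T, 0):
  V(3,0) = 0.000000; V(3,1) = 0.000000; V(3,2) = 0.099868; V(3,3) = 0.351302
Backward induction: V(k, i) = exp(-r*dt) * [p * V(k+1, i) + (1-p) * V(k+1, i+1)].
  V(2,0) = exp(-r*dt) * [p*0.000000 + (1-p)*0.000000] = 0.000000
  V(2,1) = exp(-r*dt) * [p*0.000000 + (1-p)*0.099868] = 0.051459
  V(2,2) = exp(-r*dt) * [p*0.099868 + (1-p)*0.351302] = 0.228232
  V(1,0) = exp(-r*dt) * [p*0.000000 + (1-p)*0.051459] = 0.026515
  V(1,1) = exp(-r*dt) * [p*0.051459 + (1-p)*0.228232] = 0.141931
  V(0,0) = exp(-r*dt) * [p*0.026515 + (1-p)*0.141931] = 0.085669


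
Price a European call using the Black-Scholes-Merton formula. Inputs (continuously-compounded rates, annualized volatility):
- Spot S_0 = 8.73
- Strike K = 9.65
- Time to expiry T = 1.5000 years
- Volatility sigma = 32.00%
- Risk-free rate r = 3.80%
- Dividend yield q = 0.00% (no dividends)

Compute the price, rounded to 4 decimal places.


d1 = (ln(S/K) + (r - q + 0.5*sigma^2) * T) / (sigma * sqrt(T)) = 0.08575116
d2 = d1 - sigma * sqrt(T) = -0.30616720
exp(-rT) = 0.94459407; exp(-qT) = 1.00000000
C = S_0 * exp(-qT) * N(d1) - K * exp(-rT) * N(d2)
N(d1) = 0.53416788; N(d2) = 0.37973867
C = 8.7300 * 1.00000000 * 0.53416788 - 9.6500 * 0.94459407 * 0.37973867 = 1.2018

Answer: Price = 1.2018


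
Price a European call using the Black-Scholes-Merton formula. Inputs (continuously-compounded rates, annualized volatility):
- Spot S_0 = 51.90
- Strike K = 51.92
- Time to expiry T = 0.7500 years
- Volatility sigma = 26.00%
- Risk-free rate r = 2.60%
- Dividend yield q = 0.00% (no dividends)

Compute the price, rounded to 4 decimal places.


d1 = (ln(S/K) + (r - q + 0.5*sigma^2) * T) / (sigma * sqrt(T)) = 0.19747474
d2 = d1 - sigma * sqrt(T) = -0.02769186
exp(-rT) = 0.98068890; exp(-qT) = 1.00000000
C = S_0 * exp(-qT) * N(d1) - K * exp(-rT) * N(d2)
N(d1) = 0.57827198; N(d2) = 0.48895396
C = 51.9000 * 1.00000000 * 0.57827198 - 51.9200 * 0.98068890 * 0.48895396 = 5.1161

Answer: Price = 5.1161


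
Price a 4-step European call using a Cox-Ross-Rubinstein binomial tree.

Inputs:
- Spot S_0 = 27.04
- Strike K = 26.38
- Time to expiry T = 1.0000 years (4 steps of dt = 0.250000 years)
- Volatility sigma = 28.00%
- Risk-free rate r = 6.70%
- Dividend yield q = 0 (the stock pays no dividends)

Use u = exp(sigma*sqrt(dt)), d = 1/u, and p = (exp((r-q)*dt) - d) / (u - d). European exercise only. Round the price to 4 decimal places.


dt = T/N = 0.250000
u = exp(sigma*sqrt(dt)) = 1.150274; d = 1/u = 0.869358
p = (exp((r-q)*dt) - d) / (u - d) = 0.525186
Discount per step: exp(-r*dt) = 0.983390
Stock lattice S(k, i) with i counting down-moves:
  k=0: S(0,0) = 27.0400
  k=1: S(1,0) = 31.1034; S(1,1) = 23.5074
  k=2: S(2,0) = 35.7774; S(2,1) = 27.0400; S(2,2) = 20.4364
  k=3: S(3,0) = 41.1538; S(3,1) = 31.1034; S(3,2) = 23.5074; S(3,3) = 17.7665
  k=4: S(4,0) = 47.3382; S(4,1) = 35.7774; S(4,2) = 27.0400; S(4,3) = 20.4364; S(4,4) = 15.4455
Terminal payoffs V(N, i) = max(S_T - K, 0):
  V(4,0) = 20.958184; V(4,1) = 9.397430; V(4,2) = 0.660000; V(4,3) = 0.000000; V(4,4) = 0.000000
Backward induction: V(k, i) = exp(-r*dt) * [p * V(k+1, i) + (1-p) * V(k+1, i+1)].
  V(3,0) = exp(-r*dt) * [p*20.958184 + (1-p)*9.397430] = 15.212025
  V(3,1) = exp(-r*dt) * [p*9.397430 + (1-p)*0.660000] = 5.161588
  V(3,2) = exp(-r*dt) * [p*0.660000 + (1-p)*0.000000] = 0.340865
  V(3,3) = exp(-r*dt) * [p*0.000000 + (1-p)*0.000000] = 0.000000
  V(2,0) = exp(-r*dt) * [p*15.212025 + (1-p)*5.161588] = 10.266522
  V(2,1) = exp(-r*dt) * [p*5.161588 + (1-p)*0.340865] = 2.824924
  V(2,2) = exp(-r*dt) * [p*0.340865 + (1-p)*0.000000] = 0.176044
  V(1,0) = exp(-r*dt) * [p*10.266522 + (1-p)*2.824924] = 6.621304
  V(1,1) = exp(-r*dt) * [p*2.824924 + (1-p)*0.176044] = 1.541166
  V(0,0) = exp(-r*dt) * [p*6.621304 + (1-p)*1.541166] = 4.139265

Answer: Price = V(0,0) = 4.1393


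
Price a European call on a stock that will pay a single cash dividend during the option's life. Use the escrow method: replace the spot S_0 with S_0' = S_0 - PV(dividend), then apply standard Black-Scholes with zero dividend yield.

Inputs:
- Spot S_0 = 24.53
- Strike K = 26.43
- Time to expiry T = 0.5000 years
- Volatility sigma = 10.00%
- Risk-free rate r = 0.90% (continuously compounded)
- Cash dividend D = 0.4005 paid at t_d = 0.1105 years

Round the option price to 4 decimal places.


Answer: Price = 0.0951

Derivation:
PV(D) = D * exp(-r * t_d) = 0.4005 * 0.99900599 = 0.40010190
S_0' = S_0 - PV(D) = 24.5300 - 0.40010190 = 24.12989810
d1 = (ln(S_0'/K) + (r + sigma^2/2)*T) / (sigma*sqrt(T)) = -1.18861923
d2 = d1 - sigma*sqrt(T) = -1.25932991
exp(-rT) = 0.99551011
N(d1) = 0.11729477; N(d2) = 0.10395560
C = S_0' * N(d1) - K * exp(-rT) * N(d2) = 24.12989810 * 0.11729477 - 26.4300 * 0.99551011 * 0.10395560 = 0.0951


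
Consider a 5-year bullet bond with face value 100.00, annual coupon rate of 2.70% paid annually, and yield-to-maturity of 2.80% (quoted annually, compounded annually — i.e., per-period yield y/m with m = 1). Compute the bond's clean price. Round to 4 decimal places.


Coupon per period c = face * coupon_rate / m = 2.700000
Periods per year m = 1; per-period yield y/m = 0.028000
Number of cashflows N = 5
Cashflows (t years, CF_t, discount factor 1/(1+y/m)^(m*t), PV):
  t = 1.0000: CF_t = 2.700000, DF = 0.972763, PV = 2.626459
  t = 2.0000: CF_t = 2.700000, DF = 0.946267, PV = 2.554921
  t = 3.0000: CF_t = 2.700000, DF = 0.920493, PV = 2.485332
  t = 4.0000: CF_t = 2.700000, DF = 0.895422, PV = 2.417638
  t = 5.0000: CF_t = 102.700000, DF = 0.871033, PV = 89.455052
Price P = sum_t PV_t = 99.539402

Answer: Price = 99.5394


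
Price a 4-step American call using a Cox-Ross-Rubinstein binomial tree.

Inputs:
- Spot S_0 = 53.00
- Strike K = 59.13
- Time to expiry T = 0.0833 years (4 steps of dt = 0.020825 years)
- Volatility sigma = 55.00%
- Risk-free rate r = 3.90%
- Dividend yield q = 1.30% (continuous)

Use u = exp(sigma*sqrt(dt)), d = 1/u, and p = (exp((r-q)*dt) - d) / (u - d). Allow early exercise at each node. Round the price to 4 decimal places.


dt = T/N = 0.020825
u = exp(sigma*sqrt(dt)) = 1.082605; d = 1/u = 0.923698
p = (exp((r-q)*dt) - d) / (u - d) = 0.483576
Discount per step: exp(-r*dt) = 0.999188
Stock lattice S(k, i) with i counting down-moves:
  k=0: S(0,0) = 53.0000
  k=1: S(1,0) = 57.3780; S(1,1) = 48.9560
  k=2: S(2,0) = 62.1177; S(2,1) = 53.0000; S(2,2) = 45.2206
  k=3: S(3,0) = 67.2489; S(3,1) = 57.3780; S(3,2) = 48.9560; S(3,3) = 41.7702
  k=4: S(4,0) = 72.8040; S(4,1) = 62.1177; S(4,2) = 53.0000; S(4,3) = 45.2206; S(4,4) = 38.5830
Terminal payoffs V(N, i) = max(S_T - K, 0):
  V(4,0) = 13.674011; V(4,1) = 2.987732; V(4,2) = 0.000000; V(4,3) = 0.000000; V(4,4) = 0.000000
Backward induction: V(k, i) = exp(-r*dt) * [p * V(k+1, i) + (1-p) * V(k+1, i+1)]; then take max(V_cont, immediate exercise) for American.
  V(3,0) = exp(-r*dt) * [p*13.674011 + (1-p)*2.987732] = 8.148741; exercise = 8.118940; V(3,0) = max -> 8.148741
  V(3,1) = exp(-r*dt) * [p*2.987732 + (1-p)*0.000000] = 1.443623; exercise = 0.000000; V(3,1) = max -> 1.443623
  V(3,2) = exp(-r*dt) * [p*0.000000 + (1-p)*0.000000] = 0.000000; exercise = 0.000000; V(3,2) = max -> 0.000000
  V(3,3) = exp(-r*dt) * [p*0.000000 + (1-p)*0.000000] = 0.000000; exercise = 0.000000; V(3,3) = max -> 0.000000
  V(2,0) = exp(-r*dt) * [p*8.148741 + (1-p)*1.443623] = 4.682255; exercise = 2.987732; V(2,0) = max -> 4.682255
  V(2,1) = exp(-r*dt) * [p*1.443623 + (1-p)*0.000000] = 0.697535; exercise = 0.000000; V(2,1) = max -> 0.697535
  V(2,2) = exp(-r*dt) * [p*0.000000 + (1-p)*0.000000] = 0.000000; exercise = 0.000000; V(2,2) = max -> 0.000000
  V(1,0) = exp(-r*dt) * [p*4.682255 + (1-p)*0.697535] = 2.622320; exercise = 0.000000; V(1,0) = max -> 2.622320
  V(1,1) = exp(-r*dt) * [p*0.697535 + (1-p)*0.000000] = 0.337038; exercise = 0.000000; V(1,1) = max -> 0.337038
  V(0,0) = exp(-r*dt) * [p*2.622320 + (1-p)*0.337038] = 1.440975; exercise = 0.000000; V(0,0) = max -> 1.440975

Answer: Price = V(0,0) = 1.4410


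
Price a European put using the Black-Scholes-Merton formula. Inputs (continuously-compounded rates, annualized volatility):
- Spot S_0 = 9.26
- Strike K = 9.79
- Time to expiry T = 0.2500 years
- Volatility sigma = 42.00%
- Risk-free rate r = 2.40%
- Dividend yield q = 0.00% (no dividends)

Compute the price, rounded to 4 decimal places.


Answer: Price = 1.0518

Derivation:
d1 = (ln(S/K) + (r - q + 0.5*sigma^2) * T) / (sigma * sqrt(T)) = -0.13146385
d2 = d1 - sigma * sqrt(T) = -0.34146385
exp(-rT) = 0.99401796; exp(-qT) = 1.00000000
P = K * exp(-rT) * N(-d2) - S_0 * exp(-qT) * N(-d1)
N(-d1) = 0.55229581; N(-d2) = 0.63362279
P = 9.7900 * 0.99401796 * 0.63362279 - 9.2600 * 1.00000000 * 0.55229581 = 1.0518


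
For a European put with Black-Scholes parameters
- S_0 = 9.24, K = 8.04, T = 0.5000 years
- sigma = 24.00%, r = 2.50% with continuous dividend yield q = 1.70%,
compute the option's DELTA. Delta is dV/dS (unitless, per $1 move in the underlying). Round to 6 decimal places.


d1 = 0.9281530895; d2 = 0.7584474621
phi(d1) = 0.2593251467; exp(-qT) = 0.9915360229; exp(-rT) = 0.9875778005
N(-d1) = 0.1766640820
Delta = -exp(-qT) * N(-d1) = -0.9915360229 * 0.1766640820 = -0.175169

Answer: Delta = -0.175169


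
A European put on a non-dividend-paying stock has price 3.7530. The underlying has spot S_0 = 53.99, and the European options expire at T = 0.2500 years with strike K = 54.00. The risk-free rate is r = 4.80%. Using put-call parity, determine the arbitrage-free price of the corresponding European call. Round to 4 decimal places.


Put-call parity: C - P = S_0 * exp(-qT) - K * exp(-rT).
S_0 * exp(-qT) = 53.9900 * 1.00000000 = 53.99000000
K * exp(-rT) = 54.0000 * 0.98807171 = 53.35587249
C = P + S*exp(-qT) - K*exp(-rT)
C = 3.7530 + 53.99000000 - 53.35587249 = 4.3871

Answer: Call price = 4.3871


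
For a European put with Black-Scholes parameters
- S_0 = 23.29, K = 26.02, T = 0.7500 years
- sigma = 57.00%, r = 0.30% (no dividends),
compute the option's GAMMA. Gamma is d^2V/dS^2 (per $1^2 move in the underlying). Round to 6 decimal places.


Answer: Gamma = 0.034688

Derivation:
d1 = 0.0268338444; d2 = -0.4668006358
phi(d1) = 0.3987986760; exp(-qT) = 1.0000000000; exp(-rT) = 0.9977525294
Gamma = exp(-qT) * phi(d1) / (S * sigma * sqrt(T)) = 1.0000000000 * 0.3987986760 / (23.2900 * 0.5700 * 0.8660254038) = 0.034688


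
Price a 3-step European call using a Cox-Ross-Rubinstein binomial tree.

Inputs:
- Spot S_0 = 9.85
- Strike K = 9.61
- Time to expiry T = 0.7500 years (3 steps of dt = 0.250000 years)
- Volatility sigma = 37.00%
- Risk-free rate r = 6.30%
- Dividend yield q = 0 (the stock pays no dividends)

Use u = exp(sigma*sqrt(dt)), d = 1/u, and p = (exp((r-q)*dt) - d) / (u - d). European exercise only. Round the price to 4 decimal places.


Answer: Price = V(0,0) = 1.6777

Derivation:
dt = T/N = 0.250000
u = exp(sigma*sqrt(dt)) = 1.203218; d = 1/u = 0.831104
p = (exp((r-q)*dt) - d) / (u - d) = 0.496542
Discount per step: exp(-r*dt) = 0.984373
Stock lattice S(k, i) with i counting down-moves:
  k=0: S(0,0) = 9.8500
  k=1: S(1,0) = 11.8517; S(1,1) = 8.1864
  k=2: S(2,0) = 14.2602; S(2,1) = 9.8500; S(2,2) = 6.8037
  k=3: S(3,0) = 17.1581; S(3,1) = 11.8517; S(3,2) = 8.1864; S(3,3) = 5.6546
Terminal payoffs V(N, i) = max(S_T - K, 0):
  V(3,0) = 7.548119; V(3,1) = 2.241702; V(3,2) = 0.000000; V(3,3) = 0.000000
Backward induction: V(k, i) = exp(-r*dt) * [p * V(k+1, i) + (1-p) * V(k+1, i+1)].
  V(2,0) = exp(-r*dt) * [p*7.548119 + (1-p)*2.241702] = 4.800358
  V(2,1) = exp(-r*dt) * [p*2.241702 + (1-p)*0.000000] = 1.095706
  V(2,2) = exp(-r*dt) * [p*0.000000 + (1-p)*0.000000] = 0.000000
  V(1,0) = exp(-r*dt) * [p*4.800358 + (1-p)*1.095706] = 2.889354
  V(1,1) = exp(-r*dt) * [p*1.095706 + (1-p)*0.000000] = 0.535562
  V(0,0) = exp(-r*dt) * [p*2.889354 + (1-p)*0.535562] = 1.677687


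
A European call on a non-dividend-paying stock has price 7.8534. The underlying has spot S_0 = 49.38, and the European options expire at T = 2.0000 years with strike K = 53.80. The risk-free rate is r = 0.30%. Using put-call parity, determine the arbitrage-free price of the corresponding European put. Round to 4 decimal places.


Put-call parity: C - P = S_0 * exp(-qT) - K * exp(-rT).
S_0 * exp(-qT) = 49.3800 * 1.00000000 = 49.38000000
K * exp(-rT) = 53.8000 * 0.99401796 = 53.47816647
P = C - S*exp(-qT) + K*exp(-rT)
P = 7.8534 - 49.38000000 + 53.47816647 = 11.9516

Answer: Put price = 11.9516


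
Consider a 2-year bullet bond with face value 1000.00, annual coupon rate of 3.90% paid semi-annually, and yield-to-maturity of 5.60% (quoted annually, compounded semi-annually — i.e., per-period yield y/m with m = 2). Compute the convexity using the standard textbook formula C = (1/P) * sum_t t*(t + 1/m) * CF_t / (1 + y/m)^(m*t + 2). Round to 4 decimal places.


Answer: Convexity = 4.5497

Derivation:
Coupon per period c = face * coupon_rate / m = 19.500000
Periods per year m = 2; per-period yield y/m = 0.028000
Number of cashflows N = 4
Cashflows (t years, CF_t, discount factor 1/(1+y/m)^(m*t), PV):
  t = 0.5000: CF_t = 19.500000, DF = 0.972763, PV = 18.968872
  t = 1.0000: CF_t = 19.500000, DF = 0.946267, PV = 18.452210
  t = 1.5000: CF_t = 19.500000, DF = 0.920493, PV = 17.949620
  t = 2.0000: CF_t = 1019.500000, DF = 0.895422, PV = 912.882268
Price P = sum_t PV_t = 968.252970
Convexity numerator sum_t t*(t + 1/m) * CF_t / (1+y/m)^(m*t + 2):
  t = 0.5000: term = 8.974810
  t = 1.0000: term = 26.191080
  t = 1.5000: term = 50.955409
  t = 2.0000: term = 4319.152581
Convexity = (1/P) * sum = 4405.273881 / 968.252970 = 4.549714


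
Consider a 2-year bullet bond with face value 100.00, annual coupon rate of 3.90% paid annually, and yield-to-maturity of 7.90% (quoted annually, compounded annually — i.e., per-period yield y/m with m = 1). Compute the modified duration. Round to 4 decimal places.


Coupon per period c = face * coupon_rate / m = 3.900000
Periods per year m = 1; per-period yield y/m = 0.079000
Number of cashflows N = 2
Cashflows (t years, CF_t, discount factor 1/(1+y/m)^(m*t), PV):
  t = 1.0000: CF_t = 3.900000, DF = 0.926784, PV = 3.614458
  t = 2.0000: CF_t = 103.900000, DF = 0.858929, PV = 89.242691
Price P = sum_t PV_t = 92.857149
First compute Macaulay numerator sum_t t * PV_t:
  t * PV_t at t = 1.0000: 3.614458
  t * PV_t at t = 2.0000: 178.485382
Macaulay duration D = 182.099840 / 92.857149 = 1.961075
Modified duration = D / (1 + y/m) = 1.961075 / (1 + 0.079000) = 1.817493

Answer: Modified duration = 1.8175


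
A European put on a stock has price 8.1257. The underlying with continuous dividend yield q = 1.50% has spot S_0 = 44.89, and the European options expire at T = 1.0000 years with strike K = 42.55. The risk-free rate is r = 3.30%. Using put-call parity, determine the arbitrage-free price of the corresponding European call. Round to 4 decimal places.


Put-call parity: C - P = S_0 * exp(-qT) - K * exp(-rT).
S_0 * exp(-qT) = 44.8900 * 0.98511194 = 44.22167497
K * exp(-rT) = 42.5500 * 0.96753856 = 41.16876571
C = P + S*exp(-qT) - K*exp(-rT)
C = 8.1257 + 44.22167497 - 41.16876571 = 11.1786

Answer: Call price = 11.1786


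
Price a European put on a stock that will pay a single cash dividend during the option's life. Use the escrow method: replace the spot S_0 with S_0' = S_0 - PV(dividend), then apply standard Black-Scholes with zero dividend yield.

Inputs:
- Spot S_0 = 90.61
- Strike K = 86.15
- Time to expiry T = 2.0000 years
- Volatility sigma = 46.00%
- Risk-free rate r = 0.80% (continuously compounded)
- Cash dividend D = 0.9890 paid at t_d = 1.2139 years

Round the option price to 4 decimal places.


Answer: Price = 19.8940

Derivation:
PV(D) = D * exp(-r * t_d) = 0.9890 * 0.99033580 = 0.97944211
S_0' = S_0 - PV(D) = 90.6100 - 0.97944211 = 89.63055789
d1 = (ln(S_0'/K) + (r + sigma^2/2)*T) / (sigma*sqrt(T)) = 0.41074656
d2 = d1 - sigma*sqrt(T) = -0.23979167
exp(-rT) = 0.98412732
N(-d1) = 0.34062919; N(-d2) = 0.59475412
P = K * exp(-rT) * N(-d2) - S_0' * N(-d1) = 86.1500 * 0.98412732 * 0.59475412 - 89.63055789 * 0.34062919 = 19.8940


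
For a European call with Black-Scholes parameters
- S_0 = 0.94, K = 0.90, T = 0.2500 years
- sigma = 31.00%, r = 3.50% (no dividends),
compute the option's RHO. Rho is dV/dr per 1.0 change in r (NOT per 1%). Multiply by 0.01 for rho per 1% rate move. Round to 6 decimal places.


d1 = 0.4145007222; d2 = 0.2595007222
phi(d1) = 0.3661017578; exp(-qT) = 1.0000000000; exp(-rT) = 0.9912881698
N(d2) = 0.6023755376
Rho = K*T*exp(-rT)*N(d2) = 0.9000 * 0.2500 * 0.9912881698 * 0.6023755376 = 0.134354

Answer: Rho = 0.134354


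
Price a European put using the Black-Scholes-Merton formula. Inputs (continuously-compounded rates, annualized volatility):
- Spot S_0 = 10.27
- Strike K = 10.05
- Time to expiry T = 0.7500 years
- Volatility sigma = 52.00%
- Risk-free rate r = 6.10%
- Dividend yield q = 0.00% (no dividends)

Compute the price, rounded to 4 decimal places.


Answer: Price = 1.4547

Derivation:
d1 = (ln(S/K) + (r - q + 0.5*sigma^2) * T) / (sigma * sqrt(T)) = 0.37484331
d2 = d1 - sigma * sqrt(T) = -0.07548990
exp(-rT) = 0.95528075; exp(-qT) = 1.00000000
P = K * exp(-rT) * N(-d2) - S_0 * exp(-qT) * N(-d1)
N(-d1) = 0.35388850; N(-d2) = 0.53008753
P = 10.0500 * 0.95528075 * 0.53008753 - 10.2700 * 1.00000000 * 0.35388850 = 1.4547


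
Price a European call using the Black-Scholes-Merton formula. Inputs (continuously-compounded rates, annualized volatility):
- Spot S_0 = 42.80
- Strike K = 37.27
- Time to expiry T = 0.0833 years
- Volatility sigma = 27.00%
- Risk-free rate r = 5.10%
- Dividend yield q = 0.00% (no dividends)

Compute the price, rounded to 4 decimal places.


d1 = (ln(S/K) + (r - q + 0.5*sigma^2) * T) / (sigma * sqrt(T)) = 1.86885857
d2 = d1 - sigma * sqrt(T) = 1.79093187
exp(-rT) = 0.99576071; exp(-qT) = 1.00000000
C = S_0 * exp(-qT) * N(d1) - K * exp(-rT) * N(d2)
N(d1) = 0.96917875; N(d2) = 0.96334789
C = 42.8000 * 1.00000000 * 0.96917875 - 37.2700 * 0.99576071 * 0.96334789 = 5.7291

Answer: Price = 5.7291


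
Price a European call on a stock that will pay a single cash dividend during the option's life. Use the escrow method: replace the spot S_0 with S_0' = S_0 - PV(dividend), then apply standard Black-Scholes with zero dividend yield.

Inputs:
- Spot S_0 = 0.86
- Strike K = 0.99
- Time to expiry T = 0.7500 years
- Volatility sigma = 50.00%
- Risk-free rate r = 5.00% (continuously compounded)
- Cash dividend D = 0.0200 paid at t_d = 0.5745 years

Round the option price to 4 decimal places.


PV(D) = D * exp(-r * t_d) = 0.0200 * 0.97168364 = 0.01943367
S_0' = S_0 - PV(D) = 0.8600 - 0.01943367 = 0.84056633
d1 = (ln(S_0'/K) + (r + sigma^2/2)*T) / (sigma*sqrt(T)) = -0.07477628
d2 = d1 - sigma*sqrt(T) = -0.50778898
exp(-rT) = 0.96319442
N(d1) = 0.47019636; N(d2) = 0.30580067
C = S_0' * N(d1) - K * exp(-rT) * N(d2) = 0.84056633 * 0.47019636 - 0.9900 * 0.96319442 * 0.30580067 = 0.1036

Answer: Price = 0.1036


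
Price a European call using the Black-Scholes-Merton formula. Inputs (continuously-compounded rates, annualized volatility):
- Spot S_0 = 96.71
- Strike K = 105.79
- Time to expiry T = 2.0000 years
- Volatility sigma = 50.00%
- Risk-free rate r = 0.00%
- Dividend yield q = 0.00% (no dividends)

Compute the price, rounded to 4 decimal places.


d1 = (ln(S/K) + (r - q + 0.5*sigma^2) * T) / (sigma * sqrt(T)) = 0.22664301
d2 = d1 - sigma * sqrt(T) = -0.48046377
exp(-rT) = 1.00000000; exp(-qT) = 1.00000000
C = S_0 * exp(-qT) * N(d1) - K * exp(-rT) * N(d2)
N(d1) = 0.58964933; N(d2) = 0.31544883
C = 96.7100 * 1.00000000 * 0.58964933 - 105.7900 * 1.00000000 * 0.31544883 = 23.6537

Answer: Price = 23.6537


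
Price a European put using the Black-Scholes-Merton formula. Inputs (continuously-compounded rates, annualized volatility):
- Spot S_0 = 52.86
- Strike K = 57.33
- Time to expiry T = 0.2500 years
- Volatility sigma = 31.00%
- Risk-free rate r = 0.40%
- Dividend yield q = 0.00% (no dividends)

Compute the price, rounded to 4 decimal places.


d1 = (ln(S/K) + (r - q + 0.5*sigma^2) * T) / (sigma * sqrt(T)) = -0.43977186
d2 = d1 - sigma * sqrt(T) = -0.59477186
exp(-rT) = 0.99900050; exp(-qT) = 1.00000000
P = K * exp(-rT) * N(-d2) - S_0 * exp(-qT) * N(-d1)
N(-d1) = 0.66994882; N(-d2) = 0.72400201
P = 57.3300 * 0.99900050 * 0.72400201 - 52.8600 * 1.00000000 * 0.66994882 = 6.0521

Answer: Price = 6.0521
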